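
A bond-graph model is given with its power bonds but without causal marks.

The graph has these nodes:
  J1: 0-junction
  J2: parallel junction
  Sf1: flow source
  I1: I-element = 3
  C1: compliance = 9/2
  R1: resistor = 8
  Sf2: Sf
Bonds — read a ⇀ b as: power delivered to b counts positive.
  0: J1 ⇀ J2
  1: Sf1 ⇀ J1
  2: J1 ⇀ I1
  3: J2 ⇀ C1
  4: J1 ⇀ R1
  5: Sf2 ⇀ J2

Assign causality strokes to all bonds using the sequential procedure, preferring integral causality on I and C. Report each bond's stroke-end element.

bond 0 stroke→J1
bond 1 stroke→Sf1
bond 2 stroke→I1
bond 3 stroke→J2
bond 4 stroke→R1
bond 5 stroke→Sf2

b1 →Sf1  (source Sf1 imposes f)
b5 →Sf2  (source Sf2 imposes f)
b2 →I1  (I1: I, integral causality)
b3 →J2  (C1 outputs effort q/C1)
b0 →J1  (0-jn J2 has e-setter on 3)
b4 →R1  (0-jn J1 has e-setter on 0)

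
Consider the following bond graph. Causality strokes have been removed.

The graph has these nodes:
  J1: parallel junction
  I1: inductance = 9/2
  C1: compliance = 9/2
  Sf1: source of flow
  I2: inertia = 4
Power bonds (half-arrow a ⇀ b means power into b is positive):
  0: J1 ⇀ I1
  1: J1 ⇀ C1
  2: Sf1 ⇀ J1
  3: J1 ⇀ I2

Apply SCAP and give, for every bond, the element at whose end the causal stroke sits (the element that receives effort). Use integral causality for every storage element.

β2 stroke at Sf1  (Sf1 (Sf) sets flow on bond)
β0 stroke at I1  (I1: I, integral causality)
β1 stroke at J1  (prefer integral on C1)
β3 stroke at I2  (J1: bond 1 brought effort, rest push out)

β0 stroke→I1
β1 stroke→J1
β2 stroke→Sf1
β3 stroke→I2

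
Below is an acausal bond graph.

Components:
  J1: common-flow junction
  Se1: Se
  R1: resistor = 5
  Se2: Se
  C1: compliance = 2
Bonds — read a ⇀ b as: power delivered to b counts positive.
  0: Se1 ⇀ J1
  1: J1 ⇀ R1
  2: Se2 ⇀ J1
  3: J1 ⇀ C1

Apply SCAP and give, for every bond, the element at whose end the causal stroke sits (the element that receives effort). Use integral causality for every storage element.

b0 →J1
b1 →R1
b2 →J1
b3 →J1

β0 →J1  (Se1 (Se) sets effort on bond)
β2 →J1  (Se2 (Se) sets effort on bond)
β3 →J1  (C1: C, integral causality)
β1 →R1  (closing 1-jn rule on J1)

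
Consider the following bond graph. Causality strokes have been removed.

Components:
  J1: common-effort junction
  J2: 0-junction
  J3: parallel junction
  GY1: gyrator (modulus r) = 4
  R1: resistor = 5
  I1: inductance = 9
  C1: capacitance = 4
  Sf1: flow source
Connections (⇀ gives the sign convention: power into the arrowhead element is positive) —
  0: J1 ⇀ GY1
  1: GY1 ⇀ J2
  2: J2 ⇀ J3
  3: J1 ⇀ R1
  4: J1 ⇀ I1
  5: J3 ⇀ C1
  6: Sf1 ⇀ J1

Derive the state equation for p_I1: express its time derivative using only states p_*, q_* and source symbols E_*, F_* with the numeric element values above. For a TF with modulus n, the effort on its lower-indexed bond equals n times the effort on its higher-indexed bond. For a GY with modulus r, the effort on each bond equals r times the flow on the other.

dp_I1/dt = 5*F_Sf1 - 5*p_I1/9 - 5*q_C1/16

β6 stroke at Sf1  (Sf1 (Sf) sets flow on bond)
β4 stroke at I1  (prefer integral on I1)
β5 stroke at J3  (C1: C, integral causality)
β2 stroke at J2  (common-e at J3 fixed by 5)
β1 stroke at GY1  (J2 effort already set via bond 2)
β0 stroke at GY1  (GY GY1: same side as bond 1)
β3 stroke at J1  (J1 needs exactly one e-in)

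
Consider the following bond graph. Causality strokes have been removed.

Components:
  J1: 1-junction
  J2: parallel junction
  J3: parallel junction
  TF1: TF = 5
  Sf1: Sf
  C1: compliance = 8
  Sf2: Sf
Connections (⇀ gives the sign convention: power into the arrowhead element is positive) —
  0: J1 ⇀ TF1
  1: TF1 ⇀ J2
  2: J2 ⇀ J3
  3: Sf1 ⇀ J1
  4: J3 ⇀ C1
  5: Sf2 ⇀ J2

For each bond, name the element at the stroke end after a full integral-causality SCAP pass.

b0 stroke at J1
b1 stroke at TF1
b2 stroke at J2
b3 stroke at Sf1
b4 stroke at J3
b5 stroke at Sf2

b3 →Sf1  (Sf1: flow source, stroke at near end)
b5 →Sf2  (Sf2 (Sf) sets flow on bond)
b0 →J1  (J1 flow already set via bond 3)
b1 →TF1  (TF1: transformer flips bond 0)
b2 →J2  (closing 0-jn rule on J2)
b4 →J3  (J3: last free bond brings effort in)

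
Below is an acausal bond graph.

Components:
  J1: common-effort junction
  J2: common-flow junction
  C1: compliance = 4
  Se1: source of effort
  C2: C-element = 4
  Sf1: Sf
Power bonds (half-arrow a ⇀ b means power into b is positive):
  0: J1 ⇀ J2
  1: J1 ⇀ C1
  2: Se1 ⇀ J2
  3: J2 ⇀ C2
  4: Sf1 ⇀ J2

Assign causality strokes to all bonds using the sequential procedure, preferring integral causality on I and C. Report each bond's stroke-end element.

bond 2 →J2  (source Se1 imposes e)
bond 4 →Sf1  (Sf1 (Sf) sets flow on bond)
bond 0 →J2  (J2 flow already set via bond 4)
bond 3 →J2  (common-f at J2 fixed by 4)
bond 1 →J1  (closing 0-jn rule on J1)

#0 →J2
#1 →J1
#2 →J2
#3 →J2
#4 →Sf1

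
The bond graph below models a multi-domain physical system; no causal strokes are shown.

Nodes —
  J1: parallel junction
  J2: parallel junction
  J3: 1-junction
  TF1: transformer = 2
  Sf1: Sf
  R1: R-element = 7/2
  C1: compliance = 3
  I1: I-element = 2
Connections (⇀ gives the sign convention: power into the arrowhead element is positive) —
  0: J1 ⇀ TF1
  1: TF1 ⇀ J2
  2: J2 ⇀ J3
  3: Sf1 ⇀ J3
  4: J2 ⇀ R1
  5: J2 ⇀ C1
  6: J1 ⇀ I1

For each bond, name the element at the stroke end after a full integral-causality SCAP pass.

bond 3 →Sf1  (Sf1 (Sf) sets flow on bond)
bond 2 →J3  (1-jn J3 has f-setter on 3)
bond 5 →J2  (C1: C, integral causality)
bond 1 →TF1  (common-e at J2 fixed by 5)
bond 4 →R1  (0-jn J2 has e-setter on 5)
bond 0 →J1  (through TF1, causality passes straight; one stroke at TF1)
bond 6 →I1  (0-jn J1 has e-setter on 0)

#0 |J1
#1 |TF1
#2 |J3
#3 |Sf1
#4 |R1
#5 |J2
#6 |I1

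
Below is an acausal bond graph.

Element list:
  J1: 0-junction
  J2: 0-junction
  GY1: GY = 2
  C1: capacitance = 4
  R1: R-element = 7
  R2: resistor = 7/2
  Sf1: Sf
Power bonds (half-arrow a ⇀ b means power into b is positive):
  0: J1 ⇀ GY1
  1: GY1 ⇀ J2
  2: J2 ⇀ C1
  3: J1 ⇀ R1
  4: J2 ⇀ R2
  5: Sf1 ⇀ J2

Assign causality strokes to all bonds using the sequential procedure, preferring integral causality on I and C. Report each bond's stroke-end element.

b5 stroke at Sf1  (Sf1 fixes flow; stroke at Sf1)
b2 stroke at J2  (prefer integral on C1)
b1 stroke at GY1  (common-e at J2 fixed by 2)
b4 stroke at R2  (J2: bond 2 brought effort, rest push out)
b0 stroke at GY1  (GY1: gyrator matches bond 1)
b3 stroke at J1  (closing 0-jn rule on J1)

β0 stroke at GY1
β1 stroke at GY1
β2 stroke at J2
β3 stroke at J1
β4 stroke at R2
β5 stroke at Sf1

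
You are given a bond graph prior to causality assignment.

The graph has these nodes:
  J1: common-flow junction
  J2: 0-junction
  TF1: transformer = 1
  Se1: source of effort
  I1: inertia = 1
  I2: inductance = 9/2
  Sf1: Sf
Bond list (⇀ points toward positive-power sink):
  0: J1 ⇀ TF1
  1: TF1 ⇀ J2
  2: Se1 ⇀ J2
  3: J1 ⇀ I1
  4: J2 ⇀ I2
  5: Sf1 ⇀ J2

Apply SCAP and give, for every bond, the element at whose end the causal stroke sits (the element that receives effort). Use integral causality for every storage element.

bond 0 |J1
bond 1 |TF1
bond 2 |J2
bond 3 |I1
bond 4 |I2
bond 5 |Sf1

b2 stroke at J2  (Se1 (Se) sets effort on bond)
b5 stroke at Sf1  (Sf1: flow source, stroke at near end)
b1 stroke at TF1  (J2: bond 2 brought effort, rest push out)
b4 stroke at I2  (J2 effort already set via bond 2)
b0 stroke at J1  (TF1: transformer flips bond 1)
b3 stroke at I1  (only one flow-in slot at J1)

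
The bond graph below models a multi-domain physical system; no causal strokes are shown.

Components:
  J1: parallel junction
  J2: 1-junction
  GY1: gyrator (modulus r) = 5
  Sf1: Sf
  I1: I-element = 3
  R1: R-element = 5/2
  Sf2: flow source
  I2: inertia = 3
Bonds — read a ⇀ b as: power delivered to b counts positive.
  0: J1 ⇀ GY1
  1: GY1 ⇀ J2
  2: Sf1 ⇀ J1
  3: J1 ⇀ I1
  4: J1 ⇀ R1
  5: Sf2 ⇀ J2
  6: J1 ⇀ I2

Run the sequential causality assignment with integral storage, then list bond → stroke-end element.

bond 0 |J1
bond 1 |J2
bond 2 |Sf1
bond 3 |I1
bond 4 |R1
bond 5 |Sf2
bond 6 |I2

#2 stroke at Sf1  (Sf1 (Sf) sets flow on bond)
#5 stroke at Sf2  (Sf2 (Sf) sets flow on bond)
#1 stroke at J2  (J2: bond 5 brought flow, rest push out)
#0 stroke at J1  (GY1 both-in/both-out from 1)
#3 stroke at I1  (common-e at J1 fixed by 0)
#4 stroke at R1  (J1: bond 0 brought effort, rest push out)
#6 stroke at I2  (J1 effort already set via bond 0)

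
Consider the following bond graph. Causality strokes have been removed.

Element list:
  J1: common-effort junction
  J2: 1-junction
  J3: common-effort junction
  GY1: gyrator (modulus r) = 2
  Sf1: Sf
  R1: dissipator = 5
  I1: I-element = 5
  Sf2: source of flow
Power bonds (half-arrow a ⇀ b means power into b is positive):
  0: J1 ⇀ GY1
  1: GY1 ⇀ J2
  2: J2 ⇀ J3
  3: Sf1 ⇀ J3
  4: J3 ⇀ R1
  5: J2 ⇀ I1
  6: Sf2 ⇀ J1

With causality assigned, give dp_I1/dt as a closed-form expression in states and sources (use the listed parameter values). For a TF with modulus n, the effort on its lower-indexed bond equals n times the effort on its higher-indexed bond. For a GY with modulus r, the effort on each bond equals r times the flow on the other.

dp_I1/dt = -5*F_Sf1 + 2*F_Sf2 - p_I1

β3 →Sf1  (source Sf1 imposes f)
β6 →Sf2  (Sf2 fixes flow; stroke at Sf2)
β0 →J1  (J1: last free bond brings effort in)
β1 →J2  (GY1: gyrator matches bond 0)
β5 →I1  (I1 outputs flow p/I1)
β2 →J2  (common-f at J2 fixed by 5)
β4 →J3  (closing 0-jn rule on J3)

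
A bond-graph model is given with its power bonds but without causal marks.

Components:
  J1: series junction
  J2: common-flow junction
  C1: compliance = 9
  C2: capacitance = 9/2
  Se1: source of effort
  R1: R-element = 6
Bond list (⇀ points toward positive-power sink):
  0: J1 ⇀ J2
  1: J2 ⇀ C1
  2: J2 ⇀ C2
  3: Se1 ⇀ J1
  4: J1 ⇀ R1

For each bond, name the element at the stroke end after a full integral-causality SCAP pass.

bond 3 →J1  (Se1 fixes effort; stroke away)
bond 1 →J2  (C1 integral (e out))
bond 2 →J2  (C2 outputs effort q/C2)
bond 0 →J1  (J2 needs exactly one f-in)
bond 4 →R1  (J1: last free bond brings flow in)

b0 →J1
b1 →J2
b2 →J2
b3 →J1
b4 →R1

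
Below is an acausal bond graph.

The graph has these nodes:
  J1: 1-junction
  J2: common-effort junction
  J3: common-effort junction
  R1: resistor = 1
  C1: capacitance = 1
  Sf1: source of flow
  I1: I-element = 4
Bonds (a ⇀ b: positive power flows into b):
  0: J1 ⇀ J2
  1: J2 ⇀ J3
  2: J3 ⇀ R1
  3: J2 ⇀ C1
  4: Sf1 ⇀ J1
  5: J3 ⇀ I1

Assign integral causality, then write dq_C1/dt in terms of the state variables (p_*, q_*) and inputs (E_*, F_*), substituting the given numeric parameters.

β4 stroke→Sf1  (Sf1 (Sf) sets flow on bond)
β0 stroke→J1  (J1 flow already set via bond 4)
β3 stroke→J2  (prefer integral on C1)
β1 stroke→J3  (0-jn J2 has e-setter on 3)
β2 stroke→R1  (common-e at J3 fixed by 1)
β5 stroke→I1  (J3: bond 1 brought effort, rest push out)

dq_C1/dt = F_Sf1 - p_I1/4 - q_C1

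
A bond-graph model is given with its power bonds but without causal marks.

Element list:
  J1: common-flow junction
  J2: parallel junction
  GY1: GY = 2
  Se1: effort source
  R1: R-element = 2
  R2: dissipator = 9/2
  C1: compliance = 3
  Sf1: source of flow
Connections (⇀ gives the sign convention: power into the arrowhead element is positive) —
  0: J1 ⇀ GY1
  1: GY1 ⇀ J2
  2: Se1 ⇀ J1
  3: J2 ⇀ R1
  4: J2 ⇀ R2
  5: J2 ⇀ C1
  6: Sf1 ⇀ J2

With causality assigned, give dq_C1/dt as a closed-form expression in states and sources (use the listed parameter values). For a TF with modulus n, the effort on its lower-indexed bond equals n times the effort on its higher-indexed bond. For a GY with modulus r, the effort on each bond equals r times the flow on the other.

dq_C1/dt = E_Se1/2 + F_Sf1 - 13*q_C1/54

#2 →J1  (source Se1 imposes e)
#6 →Sf1  (Sf1 (Sf) sets flow on bond)
#0 →GY1  (J1: last free bond brings flow in)
#1 →GY1  (GY1: gyrator matches bond 0)
#5 →J2  (C1 integral (e out))
#3 →R1  (J2 effort already set via bond 5)
#4 →R2  (common-e at J2 fixed by 5)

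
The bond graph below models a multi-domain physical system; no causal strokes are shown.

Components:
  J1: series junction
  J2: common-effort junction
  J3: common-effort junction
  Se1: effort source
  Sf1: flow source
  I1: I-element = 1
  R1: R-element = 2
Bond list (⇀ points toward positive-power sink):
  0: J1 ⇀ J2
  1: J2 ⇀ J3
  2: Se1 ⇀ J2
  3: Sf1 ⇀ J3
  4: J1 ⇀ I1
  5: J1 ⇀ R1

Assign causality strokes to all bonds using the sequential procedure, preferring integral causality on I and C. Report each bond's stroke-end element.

b2 stroke→J2  (Se1 (Se) sets effort on bond)
b3 stroke→Sf1  (Sf1 fixes flow; stroke at Sf1)
b0 stroke→J1  (0-jn J2 has e-setter on 2)
b1 stroke→J3  (0-jn J2 has e-setter on 2)
b4 stroke→I1  (prefer integral on I1)
b5 stroke→J1  (common-f at J1 fixed by 4)

b0 |J1
b1 |J3
b2 |J2
b3 |Sf1
b4 |I1
b5 |J1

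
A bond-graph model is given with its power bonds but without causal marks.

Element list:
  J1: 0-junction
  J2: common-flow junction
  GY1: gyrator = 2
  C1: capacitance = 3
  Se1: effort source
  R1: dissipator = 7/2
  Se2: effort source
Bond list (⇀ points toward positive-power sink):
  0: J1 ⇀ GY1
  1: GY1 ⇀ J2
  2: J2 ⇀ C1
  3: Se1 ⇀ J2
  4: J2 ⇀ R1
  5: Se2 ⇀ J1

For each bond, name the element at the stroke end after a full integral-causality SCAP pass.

β3 |J2  (Se1 fixes effort; stroke away)
β5 |J1  (Se2: effort source, stroke at far end)
β0 |GY1  (J1 effort already set via bond 5)
β1 |GY1  (GY GY1: same side as bond 0)
β2 |J2  (J2: bond 1 brought flow, rest push out)
β4 |J2  (J2: bond 1 brought flow, rest push out)

bond 0 stroke at GY1
bond 1 stroke at GY1
bond 2 stroke at J2
bond 3 stroke at J2
bond 4 stroke at J2
bond 5 stroke at J1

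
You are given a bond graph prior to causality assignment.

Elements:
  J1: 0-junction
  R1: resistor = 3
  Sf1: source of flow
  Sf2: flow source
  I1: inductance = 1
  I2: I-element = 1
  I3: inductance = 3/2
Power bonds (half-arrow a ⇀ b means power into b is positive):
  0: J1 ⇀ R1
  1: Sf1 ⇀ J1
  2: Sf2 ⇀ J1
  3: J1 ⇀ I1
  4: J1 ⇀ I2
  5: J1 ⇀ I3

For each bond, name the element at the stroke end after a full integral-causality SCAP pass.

b0 stroke at J1
b1 stroke at Sf1
b2 stroke at Sf2
b3 stroke at I1
b4 stroke at I2
b5 stroke at I3

#1 →Sf1  (source Sf1 imposes f)
#2 →Sf2  (Sf2 (Sf) sets flow on bond)
#3 →I1  (I1 integral (f out))
#4 →I2  (I2 integral (f out))
#5 →I3  (I3 outputs flow p/I3)
#0 →J1  (J1 needs exactly one e-in)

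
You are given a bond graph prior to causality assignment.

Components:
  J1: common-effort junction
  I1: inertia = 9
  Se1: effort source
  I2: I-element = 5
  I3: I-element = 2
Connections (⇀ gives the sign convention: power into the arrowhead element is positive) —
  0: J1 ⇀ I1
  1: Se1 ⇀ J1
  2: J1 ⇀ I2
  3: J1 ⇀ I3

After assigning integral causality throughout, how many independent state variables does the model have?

bond 1 →J1  (Se1 (Se) sets effort on bond)
bond 0 →I1  (J1 effort already set via bond 1)
bond 2 →I2  (0-jn J1 has e-setter on 1)
bond 3 →I3  (J1: bond 1 brought effort, rest push out)

3  (I1, I2, I3 all integral)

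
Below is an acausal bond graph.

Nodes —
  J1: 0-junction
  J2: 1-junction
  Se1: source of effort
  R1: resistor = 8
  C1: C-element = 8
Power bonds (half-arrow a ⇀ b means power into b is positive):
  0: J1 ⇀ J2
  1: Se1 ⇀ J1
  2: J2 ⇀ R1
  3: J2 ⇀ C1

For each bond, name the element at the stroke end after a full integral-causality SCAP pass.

#0 |J2
#1 |J1
#2 |R1
#3 |J2

#1 stroke→J1  (source Se1 imposes e)
#0 stroke→J2  (J1: bond 1 brought effort, rest push out)
#3 stroke→J2  (prefer integral on C1)
#2 stroke→R1  (J2: last free bond brings flow in)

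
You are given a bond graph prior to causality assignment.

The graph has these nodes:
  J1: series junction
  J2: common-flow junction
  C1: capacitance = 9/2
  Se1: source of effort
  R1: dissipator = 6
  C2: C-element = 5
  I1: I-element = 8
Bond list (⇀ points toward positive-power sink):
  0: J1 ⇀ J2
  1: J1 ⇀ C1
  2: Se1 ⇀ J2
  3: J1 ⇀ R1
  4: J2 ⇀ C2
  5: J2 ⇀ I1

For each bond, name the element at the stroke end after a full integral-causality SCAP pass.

b2 →J2  (Se1 fixes effort; stroke away)
b1 →J1  (C1 outputs effort q/C1)
b4 →J2  (C2: C, integral causality)
b5 →I1  (prefer integral on I1)
b0 →J2  (common-f at J2 fixed by 5)
b3 →J1  (1-jn J1 has f-setter on 0)

#0 |J2
#1 |J1
#2 |J2
#3 |J1
#4 |J2
#5 |I1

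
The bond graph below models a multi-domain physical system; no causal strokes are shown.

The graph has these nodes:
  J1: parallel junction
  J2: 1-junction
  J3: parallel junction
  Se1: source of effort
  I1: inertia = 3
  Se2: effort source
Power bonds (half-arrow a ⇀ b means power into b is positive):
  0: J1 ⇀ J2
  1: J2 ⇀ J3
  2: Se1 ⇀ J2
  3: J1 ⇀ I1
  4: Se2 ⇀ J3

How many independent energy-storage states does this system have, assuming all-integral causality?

1  (I1 all integral)

b2 stroke→J2  (Se1 fixes effort; stroke away)
b4 stroke→J3  (source Se2 imposes e)
b1 stroke→J2  (J3 effort already set via bond 4)
b0 stroke→J1  (closing 1-jn rule on J2)
b3 stroke→I1  (J1 effort already set via bond 0)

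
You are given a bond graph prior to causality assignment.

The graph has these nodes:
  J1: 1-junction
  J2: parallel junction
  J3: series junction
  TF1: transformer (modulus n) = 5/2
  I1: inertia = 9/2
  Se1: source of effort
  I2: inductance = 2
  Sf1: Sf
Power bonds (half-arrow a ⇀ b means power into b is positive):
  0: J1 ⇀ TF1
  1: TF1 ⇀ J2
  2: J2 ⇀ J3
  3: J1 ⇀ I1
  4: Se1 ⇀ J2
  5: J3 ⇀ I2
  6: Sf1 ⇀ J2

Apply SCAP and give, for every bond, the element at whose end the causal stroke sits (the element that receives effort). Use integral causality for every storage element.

#0 |J1
#1 |TF1
#2 |J3
#3 |I1
#4 |J2
#5 |I2
#6 |Sf1

β4 →J2  (Se1 (Se) sets effort on bond)
β6 →Sf1  (Sf1 (Sf) sets flow on bond)
β1 →TF1  (0-jn J2 has e-setter on 4)
β2 →J3  (J2 effort already set via bond 4)
β5 →I2  (J3 needs exactly one f-in)
β0 →J1  (TF1: transformer flips bond 1)
β3 →I1  (closing 1-jn rule on J1)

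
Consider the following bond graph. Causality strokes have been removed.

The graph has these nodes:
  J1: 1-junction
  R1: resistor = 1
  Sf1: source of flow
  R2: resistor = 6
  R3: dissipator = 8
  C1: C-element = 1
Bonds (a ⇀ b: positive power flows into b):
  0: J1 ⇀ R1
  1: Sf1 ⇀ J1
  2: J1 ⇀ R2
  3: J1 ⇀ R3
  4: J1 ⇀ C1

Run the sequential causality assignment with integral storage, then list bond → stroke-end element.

#1 stroke at Sf1  (Sf1: flow source, stroke at near end)
#0 stroke at J1  (J1 flow already set via bond 1)
#2 stroke at J1  (common-f at J1 fixed by 1)
#3 stroke at J1  (1-jn J1 has f-setter on 1)
#4 stroke at J1  (1-jn J1 has f-setter on 1)

b0 stroke→J1
b1 stroke→Sf1
b2 stroke→J1
b3 stroke→J1
b4 stroke→J1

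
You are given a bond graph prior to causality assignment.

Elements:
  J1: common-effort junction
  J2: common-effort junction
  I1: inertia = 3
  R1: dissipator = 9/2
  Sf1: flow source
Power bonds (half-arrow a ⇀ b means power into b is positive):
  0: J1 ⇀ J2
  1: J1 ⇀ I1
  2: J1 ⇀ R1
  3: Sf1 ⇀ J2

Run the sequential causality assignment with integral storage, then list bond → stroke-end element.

b0 stroke at J2
b1 stroke at I1
b2 stroke at J1
b3 stroke at Sf1

bond 3 →Sf1  (Sf1 (Sf) sets flow on bond)
bond 0 →J2  (only one effort-in slot at J2)
bond 1 →I1  (prefer integral on I1)
bond 2 →J1  (only one effort-in slot at J1)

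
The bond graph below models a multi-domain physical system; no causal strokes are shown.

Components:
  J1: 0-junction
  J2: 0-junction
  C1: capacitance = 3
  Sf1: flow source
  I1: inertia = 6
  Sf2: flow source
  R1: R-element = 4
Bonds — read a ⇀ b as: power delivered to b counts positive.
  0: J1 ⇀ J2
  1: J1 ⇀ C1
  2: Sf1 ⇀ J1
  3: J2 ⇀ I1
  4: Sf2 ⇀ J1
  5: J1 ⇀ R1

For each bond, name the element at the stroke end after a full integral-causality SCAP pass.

#0 →J2
#1 →J1
#2 →Sf1
#3 →I1
#4 →Sf2
#5 →R1

β2 |Sf1  (Sf1 fixes flow; stroke at Sf1)
β4 |Sf2  (source Sf2 imposes f)
β1 |J1  (C1: C, integral causality)
β0 |J2  (J1: bond 1 brought effort, rest push out)
β5 |R1  (common-e at J1 fixed by 1)
β3 |I1  (0-jn J2 has e-setter on 0)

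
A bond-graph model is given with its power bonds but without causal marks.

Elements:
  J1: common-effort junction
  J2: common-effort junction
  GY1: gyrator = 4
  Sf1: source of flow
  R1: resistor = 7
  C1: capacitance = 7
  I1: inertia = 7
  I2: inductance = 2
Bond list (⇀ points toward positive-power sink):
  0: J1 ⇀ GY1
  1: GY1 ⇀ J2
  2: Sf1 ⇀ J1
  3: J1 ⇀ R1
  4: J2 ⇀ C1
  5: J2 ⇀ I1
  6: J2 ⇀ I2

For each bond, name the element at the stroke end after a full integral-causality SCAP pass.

#0 stroke→GY1
#1 stroke→GY1
#2 stroke→Sf1
#3 stroke→J1
#4 stroke→J2
#5 stroke→I1
#6 stroke→I2

β2 →Sf1  (Sf1: flow source, stroke at near end)
β4 →J2  (C1: C, integral causality)
β1 →GY1  (J2 effort already set via bond 4)
β5 →I1  (0-jn J2 has e-setter on 4)
β6 →I2  (J2 effort already set via bond 4)
β0 →GY1  (GY1: gyrator matches bond 1)
β3 →J1  (closing 0-jn rule on J1)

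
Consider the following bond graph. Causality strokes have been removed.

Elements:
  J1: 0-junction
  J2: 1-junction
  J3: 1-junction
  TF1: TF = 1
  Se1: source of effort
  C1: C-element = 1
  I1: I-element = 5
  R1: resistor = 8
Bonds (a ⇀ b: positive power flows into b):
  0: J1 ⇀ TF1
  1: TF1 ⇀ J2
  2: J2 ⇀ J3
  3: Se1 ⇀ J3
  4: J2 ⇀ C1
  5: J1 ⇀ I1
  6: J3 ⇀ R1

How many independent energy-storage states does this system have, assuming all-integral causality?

β3 |J3  (Se1 fixes effort; stroke away)
β4 |J2  (C1 integral (e out))
β5 |I1  (I1 outputs flow p/I1)
β0 |J1  (J1: last free bond brings effort in)
β1 |TF1  (TF1 one-in-one-out from 0)
β2 |J2  (common-f at J2 fixed by 1)
β6 |J3  (common-f at J3 fixed by 2)

2  (C1, I1 all integral)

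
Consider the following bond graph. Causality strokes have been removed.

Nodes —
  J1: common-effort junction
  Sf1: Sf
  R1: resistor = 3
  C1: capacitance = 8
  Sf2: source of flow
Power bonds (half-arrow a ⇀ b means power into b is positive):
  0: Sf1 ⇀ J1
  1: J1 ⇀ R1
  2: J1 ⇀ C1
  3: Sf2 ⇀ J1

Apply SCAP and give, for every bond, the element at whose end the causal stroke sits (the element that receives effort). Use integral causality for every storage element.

β0 |Sf1  (Sf1: flow source, stroke at near end)
β3 |Sf2  (Sf2 (Sf) sets flow on bond)
β2 |J1  (C1 integral (e out))
β1 |R1  (J1: bond 2 brought effort, rest push out)

bond 0 stroke→Sf1
bond 1 stroke→R1
bond 2 stroke→J1
bond 3 stroke→Sf2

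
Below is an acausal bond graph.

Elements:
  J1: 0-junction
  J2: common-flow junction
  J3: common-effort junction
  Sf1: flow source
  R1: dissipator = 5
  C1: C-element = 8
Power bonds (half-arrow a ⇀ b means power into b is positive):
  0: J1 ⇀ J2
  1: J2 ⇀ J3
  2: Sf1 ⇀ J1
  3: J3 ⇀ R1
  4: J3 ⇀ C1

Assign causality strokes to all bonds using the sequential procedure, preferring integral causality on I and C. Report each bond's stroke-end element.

b2 |Sf1  (Sf1: flow source, stroke at near end)
b0 |J1  (only one effort-in slot at J1)
b1 |J2  (J2 flow already set via bond 0)
b4 |J3  (C1: C, integral causality)
b3 |R1  (common-e at J3 fixed by 4)

#0 |J1
#1 |J2
#2 |Sf1
#3 |R1
#4 |J3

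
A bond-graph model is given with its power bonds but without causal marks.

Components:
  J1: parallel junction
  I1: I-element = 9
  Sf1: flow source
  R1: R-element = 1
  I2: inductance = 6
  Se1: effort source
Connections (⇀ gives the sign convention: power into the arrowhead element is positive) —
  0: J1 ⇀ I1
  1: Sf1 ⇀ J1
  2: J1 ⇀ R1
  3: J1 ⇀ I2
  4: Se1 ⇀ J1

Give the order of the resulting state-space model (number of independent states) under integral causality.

b1 →Sf1  (Sf1 (Sf) sets flow on bond)
b4 →J1  (Se1: effort source, stroke at far end)
b0 →I1  (0-jn J1 has e-setter on 4)
b2 →R1  (J1: bond 4 brought effort, rest push out)
b3 →I2  (J1: bond 4 brought effort, rest push out)

2  (I1, I2 all integral)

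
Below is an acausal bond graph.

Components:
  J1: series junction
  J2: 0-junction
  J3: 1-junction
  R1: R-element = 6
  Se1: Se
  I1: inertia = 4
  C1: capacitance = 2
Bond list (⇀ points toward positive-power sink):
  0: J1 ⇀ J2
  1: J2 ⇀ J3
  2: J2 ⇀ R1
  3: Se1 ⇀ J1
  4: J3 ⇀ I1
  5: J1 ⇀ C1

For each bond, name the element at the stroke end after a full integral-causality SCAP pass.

bond 0 stroke→J2
bond 1 stroke→J3
bond 2 stroke→R1
bond 3 stroke→J1
bond 4 stroke→I1
bond 5 stroke→J1

β3 stroke→J1  (Se1 fixes effort; stroke away)
β4 stroke→I1  (I1: I, integral causality)
β1 stroke→J3  (J3: bond 4 brought flow, rest push out)
β5 stroke→J1  (prefer integral on C1)
β0 stroke→J2  (closing 1-jn rule on J1)
β2 stroke→R1  (0-jn J2 has e-setter on 0)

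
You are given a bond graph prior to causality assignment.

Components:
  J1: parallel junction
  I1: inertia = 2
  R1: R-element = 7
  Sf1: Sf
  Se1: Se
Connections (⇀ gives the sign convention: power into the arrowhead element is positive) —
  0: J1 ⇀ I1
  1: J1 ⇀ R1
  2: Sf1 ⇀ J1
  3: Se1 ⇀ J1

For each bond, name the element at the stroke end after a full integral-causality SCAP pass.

b0 |I1
b1 |R1
b2 |Sf1
b3 |J1

#2 stroke at Sf1  (Sf1 fixes flow; stroke at Sf1)
#3 stroke at J1  (Se1 fixes effort; stroke away)
#0 stroke at I1  (0-jn J1 has e-setter on 3)
#1 stroke at R1  (0-jn J1 has e-setter on 3)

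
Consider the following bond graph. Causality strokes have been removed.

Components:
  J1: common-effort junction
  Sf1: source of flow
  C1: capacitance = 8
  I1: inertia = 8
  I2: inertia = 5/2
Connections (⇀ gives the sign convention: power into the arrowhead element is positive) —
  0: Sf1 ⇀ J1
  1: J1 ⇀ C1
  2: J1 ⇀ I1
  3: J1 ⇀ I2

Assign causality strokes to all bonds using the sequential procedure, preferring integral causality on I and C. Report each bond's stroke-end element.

b0 stroke at Sf1  (source Sf1 imposes f)
b1 stroke at J1  (C1: C, integral causality)
b2 stroke at I1  (J1: bond 1 brought effort, rest push out)
b3 stroke at I2  (J1 effort already set via bond 1)

β0 →Sf1
β1 →J1
β2 →I1
β3 →I2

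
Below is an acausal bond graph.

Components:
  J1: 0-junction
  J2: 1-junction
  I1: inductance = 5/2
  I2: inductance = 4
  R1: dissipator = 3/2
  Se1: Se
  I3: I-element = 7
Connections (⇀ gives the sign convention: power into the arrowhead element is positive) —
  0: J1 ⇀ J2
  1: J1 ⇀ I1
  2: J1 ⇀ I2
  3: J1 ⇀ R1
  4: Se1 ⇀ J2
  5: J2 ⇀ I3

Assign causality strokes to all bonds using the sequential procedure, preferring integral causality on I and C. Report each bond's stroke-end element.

bond 0 |J2
bond 1 |I1
bond 2 |I2
bond 3 |J1
bond 4 |J2
bond 5 |I3

#4 |J2  (source Se1 imposes e)
#1 |I1  (I1 integral (f out))
#2 |I2  (I2 outputs flow p/I2)
#5 |I3  (I3 outputs flow p/I3)
#0 |J2  (J2 flow already set via bond 5)
#3 |J1  (only one effort-in slot at J1)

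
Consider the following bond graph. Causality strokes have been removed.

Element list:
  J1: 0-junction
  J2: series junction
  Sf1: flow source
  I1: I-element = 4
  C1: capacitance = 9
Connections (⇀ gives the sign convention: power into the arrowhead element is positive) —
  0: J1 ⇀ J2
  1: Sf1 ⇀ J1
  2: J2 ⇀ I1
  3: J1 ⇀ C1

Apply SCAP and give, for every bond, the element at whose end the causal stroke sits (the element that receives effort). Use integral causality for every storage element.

bond 1 →Sf1  (Sf1: flow source, stroke at near end)
bond 2 →I1  (I1 integral (f out))
bond 0 →J2  (J2 flow already set via bond 2)
bond 3 →J1  (J1: last free bond brings effort in)

β0 stroke at J2
β1 stroke at Sf1
β2 stroke at I1
β3 stroke at J1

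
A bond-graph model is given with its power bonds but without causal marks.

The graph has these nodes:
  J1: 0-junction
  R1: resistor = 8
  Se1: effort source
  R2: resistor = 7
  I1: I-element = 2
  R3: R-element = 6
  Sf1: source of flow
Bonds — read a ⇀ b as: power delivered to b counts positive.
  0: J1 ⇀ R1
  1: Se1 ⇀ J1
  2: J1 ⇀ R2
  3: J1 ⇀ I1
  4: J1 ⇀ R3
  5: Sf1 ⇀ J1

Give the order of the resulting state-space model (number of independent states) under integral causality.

β1 stroke at J1  (Se1: effort source, stroke at far end)
β5 stroke at Sf1  (Sf1 fixes flow; stroke at Sf1)
β0 stroke at R1  (J1: bond 1 brought effort, rest push out)
β2 stroke at R2  (J1 effort already set via bond 1)
β3 stroke at I1  (J1 effort already set via bond 1)
β4 stroke at R3  (0-jn J1 has e-setter on 1)

1  (I1 all integral)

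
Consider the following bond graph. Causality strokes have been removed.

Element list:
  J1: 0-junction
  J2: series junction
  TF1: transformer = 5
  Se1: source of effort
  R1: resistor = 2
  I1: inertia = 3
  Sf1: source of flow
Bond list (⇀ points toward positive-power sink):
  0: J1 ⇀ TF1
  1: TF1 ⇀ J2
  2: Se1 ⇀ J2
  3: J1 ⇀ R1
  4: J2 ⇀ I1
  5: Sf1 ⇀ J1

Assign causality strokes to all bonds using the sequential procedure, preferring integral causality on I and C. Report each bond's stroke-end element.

b0 →TF1
b1 →J2
b2 →J2
b3 →J1
b4 →I1
b5 →Sf1

bond 2 |J2  (Se1 (Se) sets effort on bond)
bond 5 |Sf1  (Sf1 fixes flow; stroke at Sf1)
bond 4 |I1  (prefer integral on I1)
bond 1 |J2  (J2 flow already set via bond 4)
bond 0 |TF1  (TF TF1: opposite of bond 1)
bond 3 |J1  (closing 0-jn rule on J1)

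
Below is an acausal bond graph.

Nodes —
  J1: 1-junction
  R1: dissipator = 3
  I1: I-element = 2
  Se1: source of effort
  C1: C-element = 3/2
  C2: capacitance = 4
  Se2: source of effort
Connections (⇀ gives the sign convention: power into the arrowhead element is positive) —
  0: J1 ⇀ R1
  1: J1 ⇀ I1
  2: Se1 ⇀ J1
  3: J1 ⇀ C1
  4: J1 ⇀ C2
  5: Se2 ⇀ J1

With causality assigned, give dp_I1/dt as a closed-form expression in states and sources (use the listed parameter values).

dp_I1/dt = E_Se1 + E_Se2 - 3*p_I1/2 - 2*q_C1/3 - q_C2/4

#2 →J1  (Se1 fixes effort; stroke away)
#5 →J1  (source Se2 imposes e)
#1 →I1  (I1 integral (f out))
#0 →J1  (common-f at J1 fixed by 1)
#3 →J1  (common-f at J1 fixed by 1)
#4 →J1  (J1: bond 1 brought flow, rest push out)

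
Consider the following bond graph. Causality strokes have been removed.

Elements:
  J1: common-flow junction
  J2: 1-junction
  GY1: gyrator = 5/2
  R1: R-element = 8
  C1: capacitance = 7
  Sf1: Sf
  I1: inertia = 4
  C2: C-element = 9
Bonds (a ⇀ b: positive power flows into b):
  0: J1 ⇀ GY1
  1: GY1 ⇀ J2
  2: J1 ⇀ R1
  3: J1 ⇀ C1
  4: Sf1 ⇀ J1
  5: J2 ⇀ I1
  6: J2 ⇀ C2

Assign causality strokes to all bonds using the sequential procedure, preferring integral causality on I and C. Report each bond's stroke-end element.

bond 4 stroke at Sf1  (Sf1 fixes flow; stroke at Sf1)
bond 0 stroke at J1  (common-f at J1 fixed by 4)
bond 2 stroke at J1  (1-jn J1 has f-setter on 4)
bond 3 stroke at J1  (1-jn J1 has f-setter on 4)
bond 1 stroke at J2  (GY1 both-in/both-out from 0)
bond 5 stroke at I1  (prefer integral on I1)
bond 6 stroke at J2  (common-f at J2 fixed by 5)

bond 0 stroke→J1
bond 1 stroke→J2
bond 2 stroke→J1
bond 3 stroke→J1
bond 4 stroke→Sf1
bond 5 stroke→I1
bond 6 stroke→J2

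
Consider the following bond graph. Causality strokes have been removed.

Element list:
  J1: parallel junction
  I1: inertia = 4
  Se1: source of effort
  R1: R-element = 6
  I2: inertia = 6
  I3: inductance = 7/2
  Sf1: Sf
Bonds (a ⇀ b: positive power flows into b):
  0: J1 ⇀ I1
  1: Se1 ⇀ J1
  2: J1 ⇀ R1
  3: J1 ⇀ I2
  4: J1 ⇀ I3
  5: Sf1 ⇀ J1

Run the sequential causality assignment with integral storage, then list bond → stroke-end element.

b1 stroke at J1  (Se1 fixes effort; stroke away)
b5 stroke at Sf1  (Sf1: flow source, stroke at near end)
b0 stroke at I1  (0-jn J1 has e-setter on 1)
b2 stroke at R1  (common-e at J1 fixed by 1)
b3 stroke at I2  (0-jn J1 has e-setter on 1)
b4 stroke at I3  (J1 effort already set via bond 1)

β0 stroke→I1
β1 stroke→J1
β2 stroke→R1
β3 stroke→I2
β4 stroke→I3
β5 stroke→Sf1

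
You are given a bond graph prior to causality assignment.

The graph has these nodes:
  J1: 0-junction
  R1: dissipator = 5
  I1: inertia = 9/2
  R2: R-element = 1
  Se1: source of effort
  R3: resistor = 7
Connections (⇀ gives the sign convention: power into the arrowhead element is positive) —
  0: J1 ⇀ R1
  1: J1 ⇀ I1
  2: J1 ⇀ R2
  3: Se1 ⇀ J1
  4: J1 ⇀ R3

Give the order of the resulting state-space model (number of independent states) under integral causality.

β3 stroke at J1  (Se1 fixes effort; stroke away)
β0 stroke at R1  (J1 effort already set via bond 3)
β1 stroke at I1  (common-e at J1 fixed by 3)
β2 stroke at R2  (J1 effort already set via bond 3)
β4 stroke at R3  (common-e at J1 fixed by 3)

1  (I1 all integral)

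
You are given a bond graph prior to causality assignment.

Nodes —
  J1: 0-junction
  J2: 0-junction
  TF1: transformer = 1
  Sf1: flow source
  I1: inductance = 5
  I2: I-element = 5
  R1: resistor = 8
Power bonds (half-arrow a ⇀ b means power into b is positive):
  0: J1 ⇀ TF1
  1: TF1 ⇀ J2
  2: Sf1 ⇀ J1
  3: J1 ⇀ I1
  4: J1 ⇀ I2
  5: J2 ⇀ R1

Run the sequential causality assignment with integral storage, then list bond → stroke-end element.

#0 |J1
#1 |TF1
#2 |Sf1
#3 |I1
#4 |I2
#5 |J2

β2 stroke at Sf1  (Sf1 fixes flow; stroke at Sf1)
β3 stroke at I1  (I1 integral (f out))
β4 stroke at I2  (I2 outputs flow p/I2)
β0 stroke at J1  (closing 0-jn rule on J1)
β1 stroke at TF1  (TF1 one-in-one-out from 0)
β5 stroke at J2  (J2: last free bond brings effort in)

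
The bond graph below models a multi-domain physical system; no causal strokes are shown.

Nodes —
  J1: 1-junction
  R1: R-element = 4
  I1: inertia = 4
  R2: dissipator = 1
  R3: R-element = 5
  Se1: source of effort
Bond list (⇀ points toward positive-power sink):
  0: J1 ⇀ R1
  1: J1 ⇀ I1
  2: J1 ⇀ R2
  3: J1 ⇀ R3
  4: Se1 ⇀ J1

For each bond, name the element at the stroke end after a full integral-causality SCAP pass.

b0 stroke at J1
b1 stroke at I1
b2 stroke at J1
b3 stroke at J1
b4 stroke at J1

bond 4 stroke at J1  (Se1 (Se) sets effort on bond)
bond 1 stroke at I1  (I1 integral (f out))
bond 0 stroke at J1  (common-f at J1 fixed by 1)
bond 2 stroke at J1  (J1 flow already set via bond 1)
bond 3 stroke at J1  (common-f at J1 fixed by 1)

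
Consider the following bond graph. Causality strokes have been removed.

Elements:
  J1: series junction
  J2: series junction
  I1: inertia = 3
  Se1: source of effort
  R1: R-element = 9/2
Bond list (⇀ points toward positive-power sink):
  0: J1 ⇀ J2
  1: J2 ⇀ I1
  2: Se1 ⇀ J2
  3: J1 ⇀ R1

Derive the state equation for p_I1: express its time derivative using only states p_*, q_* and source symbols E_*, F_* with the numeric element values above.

dp_I1/dt = E_Se1 - 3*p_I1/2

#2 |J2  (Se1 (Se) sets effort on bond)
#1 |I1  (I1 outputs flow p/I1)
#0 |J2  (J2: bond 1 brought flow, rest push out)
#3 |J1  (J1 flow already set via bond 0)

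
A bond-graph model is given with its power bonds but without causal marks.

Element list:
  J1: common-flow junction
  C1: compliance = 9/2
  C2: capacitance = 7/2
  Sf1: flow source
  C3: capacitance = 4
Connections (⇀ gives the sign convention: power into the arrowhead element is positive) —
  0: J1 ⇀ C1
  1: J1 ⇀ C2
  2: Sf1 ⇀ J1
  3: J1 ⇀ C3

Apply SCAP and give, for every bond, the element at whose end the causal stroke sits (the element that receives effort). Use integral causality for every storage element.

β0 stroke→J1
β1 stroke→J1
β2 stroke→Sf1
β3 stroke→J1

bond 2 |Sf1  (Sf1: flow source, stroke at near end)
bond 0 |J1  (J1: bond 2 brought flow, rest push out)
bond 1 |J1  (1-jn J1 has f-setter on 2)
bond 3 |J1  (J1: bond 2 brought flow, rest push out)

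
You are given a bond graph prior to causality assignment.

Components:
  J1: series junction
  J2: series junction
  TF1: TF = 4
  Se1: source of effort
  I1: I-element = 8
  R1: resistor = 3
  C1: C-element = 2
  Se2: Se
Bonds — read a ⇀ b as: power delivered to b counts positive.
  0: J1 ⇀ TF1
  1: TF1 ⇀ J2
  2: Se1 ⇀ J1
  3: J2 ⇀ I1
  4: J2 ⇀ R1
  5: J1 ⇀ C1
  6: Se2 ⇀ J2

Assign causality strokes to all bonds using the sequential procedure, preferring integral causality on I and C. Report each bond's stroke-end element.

#0 |TF1
#1 |J2
#2 |J1
#3 |I1
#4 |J2
#5 |J1
#6 |J2

b2 |J1  (Se1 fixes effort; stroke away)
b6 |J2  (Se2 fixes effort; stroke away)
b3 |I1  (prefer integral on I1)
b1 |J2  (common-f at J2 fixed by 3)
b4 |J2  (J2: bond 3 brought flow, rest push out)
b0 |TF1  (TF1 one-in-one-out from 1)
b5 |J1  (common-f at J1 fixed by 0)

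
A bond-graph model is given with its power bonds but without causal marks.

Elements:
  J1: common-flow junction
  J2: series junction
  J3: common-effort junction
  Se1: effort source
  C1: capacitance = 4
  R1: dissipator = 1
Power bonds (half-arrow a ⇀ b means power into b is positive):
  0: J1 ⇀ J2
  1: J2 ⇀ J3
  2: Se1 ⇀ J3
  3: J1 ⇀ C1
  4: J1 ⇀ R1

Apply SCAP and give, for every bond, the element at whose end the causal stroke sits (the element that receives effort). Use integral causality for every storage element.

b2 stroke→J3  (Se1 (Se) sets effort on bond)
b1 stroke→J2  (J3 effort already set via bond 2)
b0 stroke→J1  (only one flow-in slot at J2)
b3 stroke→J1  (C1 outputs effort q/C1)
b4 stroke→R1  (J1: last free bond brings flow in)

bond 0 stroke at J1
bond 1 stroke at J2
bond 2 stroke at J3
bond 3 stroke at J1
bond 4 stroke at R1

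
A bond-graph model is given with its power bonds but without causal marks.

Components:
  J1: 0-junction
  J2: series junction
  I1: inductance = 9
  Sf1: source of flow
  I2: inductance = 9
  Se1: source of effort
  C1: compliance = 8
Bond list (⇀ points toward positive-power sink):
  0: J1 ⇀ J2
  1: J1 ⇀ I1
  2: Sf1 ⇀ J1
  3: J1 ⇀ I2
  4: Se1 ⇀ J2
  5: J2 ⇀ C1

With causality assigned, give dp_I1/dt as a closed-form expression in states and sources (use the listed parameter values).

dp_I1/dt = -E_Se1 + q_C1/8

bond 2 →Sf1  (source Sf1 imposes f)
bond 4 →J2  (Se1 (Se) sets effort on bond)
bond 1 →I1  (I1 integral (f out))
bond 3 →I2  (I2 integral (f out))
bond 0 →J1  (J1 needs exactly one e-in)
bond 5 →J2  (J2: bond 0 brought flow, rest push out)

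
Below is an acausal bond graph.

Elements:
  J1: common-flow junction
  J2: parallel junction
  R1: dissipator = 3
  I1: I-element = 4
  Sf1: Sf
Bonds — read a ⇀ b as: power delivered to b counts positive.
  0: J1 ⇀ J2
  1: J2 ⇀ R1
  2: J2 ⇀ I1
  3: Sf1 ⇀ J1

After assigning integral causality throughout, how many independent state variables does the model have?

1  (I1 all integral)

b3 stroke→Sf1  (Sf1 fixes flow; stroke at Sf1)
b0 stroke→J1  (J1: bond 3 brought flow, rest push out)
b2 stroke→I1  (I1: I, integral causality)
b1 stroke→J2  (J2: last free bond brings effort in)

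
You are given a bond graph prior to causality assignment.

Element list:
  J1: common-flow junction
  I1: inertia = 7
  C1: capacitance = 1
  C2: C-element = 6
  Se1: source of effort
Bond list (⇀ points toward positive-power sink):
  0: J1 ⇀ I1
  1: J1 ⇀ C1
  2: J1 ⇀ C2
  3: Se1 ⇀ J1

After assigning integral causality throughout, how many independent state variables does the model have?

3  (C1, C2, I1 all integral)

b3 stroke→J1  (Se1 (Se) sets effort on bond)
b0 stroke→I1  (prefer integral on I1)
b1 stroke→J1  (J1: bond 0 brought flow, rest push out)
b2 stroke→J1  (1-jn J1 has f-setter on 0)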